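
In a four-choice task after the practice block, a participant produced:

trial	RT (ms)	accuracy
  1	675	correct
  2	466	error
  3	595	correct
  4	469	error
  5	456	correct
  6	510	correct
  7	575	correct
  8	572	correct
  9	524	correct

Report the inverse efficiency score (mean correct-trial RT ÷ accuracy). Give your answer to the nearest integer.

718 ms

Correct trials (n=7): 675, 595, 456, 510, 575, 572, 524
Mean correct RT = 3907/7 = 558.1429 ms
Proportion correct = 7/9
IES = 558.1429 / (7/9) = 717.612 ms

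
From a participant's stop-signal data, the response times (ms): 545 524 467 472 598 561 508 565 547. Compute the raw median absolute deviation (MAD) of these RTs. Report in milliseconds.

Sorted: 467, 472, 508, 524, 545, 547, 561, 565, 598 → median = 545
|x − 545|: 0, 21, 78, 73, 53, 16, 37, 20, 2
Sorted deviations: 0, 2, 16, 20, 21, 37, 53, 73, 78 → MAD = 21

21 ms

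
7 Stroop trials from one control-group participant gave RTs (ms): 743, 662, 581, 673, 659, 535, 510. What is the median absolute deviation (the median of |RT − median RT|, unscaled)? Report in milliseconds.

78 ms

Sorted: 510, 535, 581, 659, 662, 673, 743 → median = 659
|x − 659|: 84, 3, 78, 14, 0, 124, 149
Sorted deviations: 0, 3, 14, 78, 84, 124, 149 → MAD = 78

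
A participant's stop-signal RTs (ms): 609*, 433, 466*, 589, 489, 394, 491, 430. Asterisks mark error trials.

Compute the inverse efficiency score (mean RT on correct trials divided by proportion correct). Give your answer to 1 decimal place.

628.0 ms

Correct trials (n=6): 433, 589, 489, 394, 491, 430
Mean correct RT = 2826/6 = 471.0000 ms
Proportion correct = 6/8
IES = 471.0000 / (6/8) = 628.000 ms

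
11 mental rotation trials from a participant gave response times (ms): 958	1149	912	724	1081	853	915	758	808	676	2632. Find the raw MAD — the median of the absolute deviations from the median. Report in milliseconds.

154 ms

Sorted: 676, 724, 758, 808, 853, 912, 915, 958, 1081, 1149, 2632 → median = 912
|x − 912|: 46, 237, 0, 188, 169, 59, 3, 154, 104, 236, 1720
Sorted deviations: 0, 3, 46, 59, 104, 154, 169, 188, 236, 237, 1720 → MAD = 154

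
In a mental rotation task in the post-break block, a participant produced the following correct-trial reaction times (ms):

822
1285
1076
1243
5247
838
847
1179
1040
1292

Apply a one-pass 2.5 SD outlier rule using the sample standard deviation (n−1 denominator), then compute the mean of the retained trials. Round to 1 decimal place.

n = 10, ΣRT = 14869, M = 1486.900
Σ(x−M)² = 16012584.90; s = √(16012584.90/9) = 1333.858
Cutoffs: 1486.900 ± 2.5·1333.858 → [-1847.7, 4821.5]
Outside: 5247 → excluded.
Retained (n=9): Σ = 9622, mean = 9622/9 = 1069.111

1069.1 ms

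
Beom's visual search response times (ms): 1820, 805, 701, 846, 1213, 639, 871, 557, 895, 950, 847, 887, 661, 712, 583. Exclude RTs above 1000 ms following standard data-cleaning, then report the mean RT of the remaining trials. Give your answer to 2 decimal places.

765.69 ms

Excluded: 1213, 1820
Retained (n=13): Σ = 9954
Mean = 9954/13 = 765.6923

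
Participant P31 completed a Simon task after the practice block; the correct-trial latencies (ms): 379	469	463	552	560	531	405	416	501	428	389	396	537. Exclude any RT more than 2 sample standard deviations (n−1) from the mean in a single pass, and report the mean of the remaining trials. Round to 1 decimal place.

n = 13, ΣRT = 6026, M = 463.538
Σ(x−M)² = 52725.23; s = √(52725.23/12) = 66.286
Cutoffs: 463.538 ± 2·66.286 → [331.0, 596.1]
No RTs fall outside the cutoffs; all 13 retained. Mean = 6026/13 = 463.538

463.5 ms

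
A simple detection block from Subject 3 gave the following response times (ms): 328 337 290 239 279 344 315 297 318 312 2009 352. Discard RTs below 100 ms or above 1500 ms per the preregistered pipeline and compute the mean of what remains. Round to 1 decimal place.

310.1 ms

Excluded: 2009
Retained (n=11): Σ = 3411
Mean = 3411/11 = 310.0909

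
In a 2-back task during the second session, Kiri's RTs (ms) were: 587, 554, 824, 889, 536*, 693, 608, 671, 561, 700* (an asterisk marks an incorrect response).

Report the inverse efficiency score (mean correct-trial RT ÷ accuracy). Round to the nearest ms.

842 ms

Correct trials (n=8): 587, 554, 824, 889, 693, 608, 671, 561
Mean correct RT = 5387/8 = 673.3750 ms
Proportion correct = 8/10
IES = 673.3750 / (8/10) = 841.719 ms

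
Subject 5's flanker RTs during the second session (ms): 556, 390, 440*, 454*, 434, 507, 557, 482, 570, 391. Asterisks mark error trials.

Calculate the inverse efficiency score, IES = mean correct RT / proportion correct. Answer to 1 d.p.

Correct trials (n=8): 556, 390, 434, 507, 557, 482, 570, 391
Mean correct RT = 3887/8 = 485.8750 ms
Proportion correct = 8/10
IES = 485.8750 / (8/10) = 607.344 ms

607.3 ms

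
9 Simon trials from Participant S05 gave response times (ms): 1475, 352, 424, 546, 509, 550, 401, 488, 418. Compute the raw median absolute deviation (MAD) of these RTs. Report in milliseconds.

64 ms

Sorted: 352, 401, 418, 424, 488, 509, 546, 550, 1475 → median = 488
|x − 488|: 987, 136, 64, 58, 21, 62, 87, 0, 70
Sorted deviations: 0, 21, 58, 62, 64, 70, 87, 136, 987 → MAD = 64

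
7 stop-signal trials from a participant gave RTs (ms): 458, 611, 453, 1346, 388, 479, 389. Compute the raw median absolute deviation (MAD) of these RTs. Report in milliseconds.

Sorted: 388, 389, 453, 458, 479, 611, 1346 → median = 458
|x − 458|: 0, 153, 5, 888, 70, 21, 69
Sorted deviations: 0, 5, 21, 69, 70, 153, 888 → MAD = 69

69 ms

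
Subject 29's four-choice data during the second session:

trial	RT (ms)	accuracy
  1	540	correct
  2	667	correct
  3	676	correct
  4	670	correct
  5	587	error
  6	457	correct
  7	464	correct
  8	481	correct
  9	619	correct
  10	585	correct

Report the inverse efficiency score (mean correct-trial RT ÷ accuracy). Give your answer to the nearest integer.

637 ms

Correct trials (n=9): 540, 667, 676, 670, 457, 464, 481, 619, 585
Mean correct RT = 5159/9 = 573.2222 ms
Proportion correct = 9/10
IES = 573.2222 / (9/10) = 636.914 ms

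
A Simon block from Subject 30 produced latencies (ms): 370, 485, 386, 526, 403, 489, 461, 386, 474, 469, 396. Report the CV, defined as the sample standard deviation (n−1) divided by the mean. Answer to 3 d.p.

0.121

n = 11, Σ = 4845, M = 440.4545
Σ(x−M)² = 28294.727; s = √(28294.727/10) = 53.1928
CV = 53.1928 / 440.4545 = 0.12077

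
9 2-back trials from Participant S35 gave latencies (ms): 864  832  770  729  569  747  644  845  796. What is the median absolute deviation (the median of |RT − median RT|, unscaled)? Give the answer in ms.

62 ms

Sorted: 569, 644, 729, 747, 770, 796, 832, 845, 864 → median = 770
|x − 770|: 94, 62, 0, 41, 201, 23, 126, 75, 26
Sorted deviations: 0, 23, 26, 41, 62, 75, 94, 126, 201 → MAD = 62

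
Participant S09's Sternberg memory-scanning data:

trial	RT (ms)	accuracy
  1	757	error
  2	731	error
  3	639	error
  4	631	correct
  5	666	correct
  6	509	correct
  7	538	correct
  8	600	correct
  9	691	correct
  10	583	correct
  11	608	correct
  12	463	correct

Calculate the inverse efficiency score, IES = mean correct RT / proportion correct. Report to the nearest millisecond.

Correct trials (n=9): 631, 666, 509, 538, 600, 691, 583, 608, 463
Mean correct RT = 5289/9 = 587.6667 ms
Proportion correct = 9/12
IES = 587.6667 / (9/12) = 783.556 ms

784 ms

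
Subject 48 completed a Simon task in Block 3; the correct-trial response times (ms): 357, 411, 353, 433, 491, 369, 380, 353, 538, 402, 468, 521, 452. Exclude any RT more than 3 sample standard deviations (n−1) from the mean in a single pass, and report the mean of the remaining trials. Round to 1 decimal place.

425.2 ms

n = 13, ΣRT = 5528, M = 425.231
Σ(x−M)² = 49860.31; s = √(49860.31/12) = 64.459
Cutoffs: 425.231 ± 3·64.459 → [231.9, 618.6]
No RTs fall outside the cutoffs; all 13 retained. Mean = 5528/13 = 425.231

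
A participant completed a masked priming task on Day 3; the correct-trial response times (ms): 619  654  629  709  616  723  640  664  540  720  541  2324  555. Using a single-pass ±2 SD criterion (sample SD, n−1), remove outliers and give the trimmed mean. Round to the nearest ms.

634 ms

n = 13, ΣRT = 9934, M = 764.154
Σ(x−M)² = 2682457.69; s = √(2682457.69/12) = 472.798
Cutoffs: 764.154 ± 2·472.798 → [-181.4, 1709.8]
Outside: 2324 → excluded.
Retained (n=12): Σ = 7610, mean = 7610/12 = 634.167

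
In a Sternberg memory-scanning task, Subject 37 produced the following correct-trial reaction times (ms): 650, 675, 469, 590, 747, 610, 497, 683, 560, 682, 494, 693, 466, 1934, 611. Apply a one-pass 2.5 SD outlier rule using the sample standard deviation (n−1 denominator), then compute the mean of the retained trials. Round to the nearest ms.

n = 15, ΣRT = 10361, M = 690.733
Σ(x−M)² = 1766946.93; s = √(1766946.93/14) = 355.261
Cutoffs: 690.733 ± 2.5·355.261 → [-197.4, 1578.9]
Outside: 1934 → excluded.
Retained (n=14): Σ = 8427, mean = 8427/14 = 601.929

602 ms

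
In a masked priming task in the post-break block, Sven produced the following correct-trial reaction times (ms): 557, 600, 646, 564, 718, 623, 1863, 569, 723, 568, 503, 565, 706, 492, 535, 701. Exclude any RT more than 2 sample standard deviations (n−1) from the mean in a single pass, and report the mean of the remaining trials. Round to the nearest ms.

n = 16, ΣRT = 10933, M = 683.312
Σ(x−M)² = 1568901.44; s = √(1568901.44/15) = 323.409
Cutoffs: 683.312 ± 2·323.409 → [36.5, 1330.1]
Outside: 1863 → excluded.
Retained (n=15): Σ = 9070, mean = 9070/15 = 604.667

605 ms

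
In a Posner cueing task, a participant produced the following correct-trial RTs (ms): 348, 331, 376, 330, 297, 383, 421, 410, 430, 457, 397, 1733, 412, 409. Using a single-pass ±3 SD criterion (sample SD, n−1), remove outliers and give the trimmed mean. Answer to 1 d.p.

n = 14, ΣRT = 6734, M = 481.000
Σ(x−M)² = 1713798.00; s = √(1713798.00/13) = 363.085
Cutoffs: 481.000 ± 3·363.085 → [-608.3, 1570.3]
Outside: 1733 → excluded.
Retained (n=13): Σ = 5001, mean = 5001/13 = 384.692

384.7 ms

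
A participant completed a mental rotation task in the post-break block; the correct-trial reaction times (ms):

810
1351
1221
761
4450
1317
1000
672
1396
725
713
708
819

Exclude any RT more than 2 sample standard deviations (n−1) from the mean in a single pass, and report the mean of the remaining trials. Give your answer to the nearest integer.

958 ms

n = 13, ΣRT = 15943, M = 1226.385
Σ(x−M)² = 12142421.08; s = √(12142421.08/12) = 1005.917
Cutoffs: 1226.385 ± 2·1005.917 → [-785.4, 3238.2]
Outside: 4450 → excluded.
Retained (n=12): Σ = 11493, mean = 11493/12 = 957.750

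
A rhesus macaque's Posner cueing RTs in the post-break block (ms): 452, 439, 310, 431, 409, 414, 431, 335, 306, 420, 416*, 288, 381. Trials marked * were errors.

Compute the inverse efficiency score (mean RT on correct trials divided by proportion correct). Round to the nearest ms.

Correct trials (n=12): 452, 439, 310, 431, 409, 414, 431, 335, 306, 420, 288, 381
Mean correct RT = 4616/12 = 384.6667 ms
Proportion correct = 12/13
IES = 384.6667 / (12/13) = 416.722 ms

417 ms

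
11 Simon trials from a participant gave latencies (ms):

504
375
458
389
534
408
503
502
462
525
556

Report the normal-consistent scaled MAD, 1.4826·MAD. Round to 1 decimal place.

Sorted: 375, 389, 408, 458, 462, 502, 503, 504, 525, 534, 556 → median = 502
|x − 502| sorted: 0, 1, 2, 23, 32, 40, 44, 54, 94, 113, 127 → MAD = 40
Robust SD ≈ 1.4826 × 40 = 59.304

59.3 ms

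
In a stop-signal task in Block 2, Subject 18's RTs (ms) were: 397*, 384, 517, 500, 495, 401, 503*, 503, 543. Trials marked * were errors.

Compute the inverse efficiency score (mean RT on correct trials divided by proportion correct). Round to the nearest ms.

Correct trials (n=7): 384, 517, 500, 495, 401, 503, 543
Mean correct RT = 3343/7 = 477.5714 ms
Proportion correct = 7/9
IES = 477.5714 / (7/9) = 614.020 ms

614 ms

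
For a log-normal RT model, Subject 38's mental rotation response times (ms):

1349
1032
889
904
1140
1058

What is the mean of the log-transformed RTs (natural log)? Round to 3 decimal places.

6.958

ln(RT): 7.2071, 6.9393, 6.7901, 6.8068, 7.0388, 6.9641
Σ ln(RT) = 41.7462
Mean = 41.7462/6 = 6.95770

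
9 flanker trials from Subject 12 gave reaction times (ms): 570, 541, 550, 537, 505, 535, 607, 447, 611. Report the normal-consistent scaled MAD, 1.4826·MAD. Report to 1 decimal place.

Sorted: 447, 505, 535, 537, 541, 550, 570, 607, 611 → median = 541
|x − 541| sorted: 0, 4, 6, 9, 29, 36, 66, 70, 94 → MAD = 29
Robust SD ≈ 1.4826 × 29 = 42.995

43.0 ms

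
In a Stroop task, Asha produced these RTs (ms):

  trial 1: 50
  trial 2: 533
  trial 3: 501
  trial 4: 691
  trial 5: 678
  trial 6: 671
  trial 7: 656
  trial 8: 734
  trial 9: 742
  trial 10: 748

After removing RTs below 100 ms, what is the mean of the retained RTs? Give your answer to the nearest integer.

Excluded: 50
Retained (n=9): Σ = 5954
Mean = 5954/9 = 661.5556

662 ms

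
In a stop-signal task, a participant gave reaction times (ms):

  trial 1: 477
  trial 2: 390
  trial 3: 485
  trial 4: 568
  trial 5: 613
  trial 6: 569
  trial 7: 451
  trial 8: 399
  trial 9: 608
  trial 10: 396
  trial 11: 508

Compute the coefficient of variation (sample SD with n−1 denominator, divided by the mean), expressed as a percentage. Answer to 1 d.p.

n = 11, Σ = 5464, M = 496.7273
Σ(x−M)² = 70036.182; s = √(70036.182/10) = 83.6876
CV = 83.6876 / 496.7273 = 0.16848 = 16.848%

16.8%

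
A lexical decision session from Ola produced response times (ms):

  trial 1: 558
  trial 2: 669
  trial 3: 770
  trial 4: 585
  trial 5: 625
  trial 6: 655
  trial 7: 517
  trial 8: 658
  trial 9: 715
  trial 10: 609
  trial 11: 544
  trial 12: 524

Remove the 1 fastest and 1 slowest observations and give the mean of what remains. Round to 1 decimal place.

614.2 ms

Sorted: 517, 524, 544, 558, 585, 609, 625, 655, 658, 669, 715, 770
Drop lowest 1 (517) and highest 1 (770)
Remaining (n=10): Σ = 6142, mean = 6142/10 = 614.200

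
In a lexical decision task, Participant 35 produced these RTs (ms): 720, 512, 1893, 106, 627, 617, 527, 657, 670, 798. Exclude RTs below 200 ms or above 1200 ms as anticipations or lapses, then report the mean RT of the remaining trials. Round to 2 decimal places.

641.00 ms

Excluded: 106, 1893
Retained (n=8): Σ = 5128
Mean = 5128/8 = 641.0000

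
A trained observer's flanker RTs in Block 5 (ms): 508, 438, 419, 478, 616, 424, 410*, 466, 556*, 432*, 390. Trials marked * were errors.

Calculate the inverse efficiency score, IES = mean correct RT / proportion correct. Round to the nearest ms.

643 ms

Correct trials (n=8): 508, 438, 419, 478, 616, 424, 466, 390
Mean correct RT = 3739/8 = 467.3750 ms
Proportion correct = 8/11
IES = 467.3750 / (8/11) = 642.641 ms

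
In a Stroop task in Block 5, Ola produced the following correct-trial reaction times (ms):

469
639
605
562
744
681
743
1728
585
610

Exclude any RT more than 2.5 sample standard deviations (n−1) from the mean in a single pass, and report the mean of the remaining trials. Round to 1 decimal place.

626.4 ms

n = 10, ΣRT = 7366, M = 736.600
Σ(x−M)² = 1154010.40; s = √(1154010.40/9) = 358.083
Cutoffs: 736.600 ± 2.5·358.083 → [-158.6, 1631.8]
Outside: 1728 → excluded.
Retained (n=9): Σ = 5638, mean = 5638/9 = 626.444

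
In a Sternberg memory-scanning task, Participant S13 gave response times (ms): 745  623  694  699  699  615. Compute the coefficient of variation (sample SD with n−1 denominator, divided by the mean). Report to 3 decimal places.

0.074

n = 6, Σ = 4075, M = 679.1667
Σ(x−M)² = 12612.833; s = √(12612.833/5) = 50.2252
CV = 50.2252 / 679.1667 = 0.07395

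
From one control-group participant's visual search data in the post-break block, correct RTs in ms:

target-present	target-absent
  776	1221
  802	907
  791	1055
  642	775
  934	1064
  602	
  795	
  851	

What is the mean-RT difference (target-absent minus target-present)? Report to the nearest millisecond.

230 ms

M(target-present) = 6193/8 = 774.125
M(target-absent) = 5022/5 = 1004.400
Difference = 1004.400 − 774.125 = 230.275 ms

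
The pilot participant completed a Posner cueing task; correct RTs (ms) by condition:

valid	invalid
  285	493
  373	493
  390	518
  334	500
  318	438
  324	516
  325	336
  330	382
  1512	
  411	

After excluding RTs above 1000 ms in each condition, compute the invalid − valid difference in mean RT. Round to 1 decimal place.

valid: exclude 1512
M(valid) = 3090/9 = 343.333
M(invalid) = 3676/8 = 459.500
Difference = 459.500 − 343.333 = 116.167 ms

116.2 ms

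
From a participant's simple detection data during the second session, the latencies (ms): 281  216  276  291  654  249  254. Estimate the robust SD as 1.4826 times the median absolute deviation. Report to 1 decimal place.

32.6 ms

Sorted: 216, 249, 254, 276, 281, 291, 654 → median = 276
|x − 276| sorted: 0, 5, 15, 22, 27, 60, 378 → MAD = 22
Robust SD ≈ 1.4826 × 22 = 32.617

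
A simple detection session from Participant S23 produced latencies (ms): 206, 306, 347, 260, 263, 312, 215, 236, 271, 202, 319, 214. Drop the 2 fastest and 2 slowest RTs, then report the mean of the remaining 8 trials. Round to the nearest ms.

Sorted: 202, 206, 214, 215, 236, 260, 263, 271, 306, 312, 319, 347
Drop lowest 2 (202, 206) and highest 2 (319, 347)
Remaining (n=8): Σ = 2077, mean = 2077/8 = 259.625

260 ms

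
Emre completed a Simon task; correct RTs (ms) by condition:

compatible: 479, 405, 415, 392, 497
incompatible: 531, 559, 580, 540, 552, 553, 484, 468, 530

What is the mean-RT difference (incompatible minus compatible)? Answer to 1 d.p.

95.4 ms

M(compatible) = 2188/5 = 437.600
M(incompatible) = 4797/9 = 533.000
Difference = 533.000 − 437.600 = 95.400 ms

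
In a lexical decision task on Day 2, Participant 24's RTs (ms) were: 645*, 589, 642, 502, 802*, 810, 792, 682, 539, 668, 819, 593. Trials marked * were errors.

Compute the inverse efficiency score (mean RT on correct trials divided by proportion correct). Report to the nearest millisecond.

Correct trials (n=10): 589, 642, 502, 810, 792, 682, 539, 668, 819, 593
Mean correct RT = 6636/10 = 663.6000 ms
Proportion correct = 10/12
IES = 663.6000 / (10/12) = 796.320 ms

796 ms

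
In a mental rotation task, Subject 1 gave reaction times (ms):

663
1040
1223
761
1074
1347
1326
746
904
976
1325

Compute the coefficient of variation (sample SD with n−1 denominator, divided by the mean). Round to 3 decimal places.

0.241

n = 11, Σ = 11385, M = 1035.0000
Σ(x−M)² = 620638.000; s = √(620638.000/10) = 249.1261
CV = 249.1261 / 1035.0000 = 0.24070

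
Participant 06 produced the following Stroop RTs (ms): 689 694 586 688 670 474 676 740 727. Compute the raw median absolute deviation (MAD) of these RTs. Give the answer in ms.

Sorted: 474, 586, 670, 676, 688, 689, 694, 727, 740 → median = 688
|x − 688|: 1, 6, 102, 0, 18, 214, 12, 52, 39
Sorted deviations: 0, 1, 6, 12, 18, 39, 52, 102, 214 → MAD = 18

18 ms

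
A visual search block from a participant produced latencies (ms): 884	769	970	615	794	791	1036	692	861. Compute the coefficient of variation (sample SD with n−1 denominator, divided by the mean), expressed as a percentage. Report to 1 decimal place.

n = 9, Σ = 7412, M = 823.5556
Σ(x−M)² = 137346.222; s = √(137346.222/8) = 131.0278
CV = 131.0278 / 823.5556 = 0.15910 = 15.910%

15.9%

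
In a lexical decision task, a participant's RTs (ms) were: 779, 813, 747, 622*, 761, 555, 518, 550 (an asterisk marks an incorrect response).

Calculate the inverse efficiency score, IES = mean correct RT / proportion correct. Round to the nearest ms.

Correct trials (n=7): 779, 813, 747, 761, 555, 518, 550
Mean correct RT = 4723/7 = 674.7143 ms
Proportion correct = 7/8
IES = 674.7143 / (7/8) = 771.102 ms

771 ms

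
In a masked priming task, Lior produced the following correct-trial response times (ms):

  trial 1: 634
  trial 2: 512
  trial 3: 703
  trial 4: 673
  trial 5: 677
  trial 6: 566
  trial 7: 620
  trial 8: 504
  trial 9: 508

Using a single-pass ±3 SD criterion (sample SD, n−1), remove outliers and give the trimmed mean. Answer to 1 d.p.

599.7 ms

n = 9, ΣRT = 5397, M = 599.667
Σ(x−M)² = 50002.00; s = √(50002.00/8) = 79.059
Cutoffs: 599.667 ± 3·79.059 → [362.5, 836.8]
No RTs fall outside the cutoffs; all 9 retained. Mean = 5397/9 = 599.667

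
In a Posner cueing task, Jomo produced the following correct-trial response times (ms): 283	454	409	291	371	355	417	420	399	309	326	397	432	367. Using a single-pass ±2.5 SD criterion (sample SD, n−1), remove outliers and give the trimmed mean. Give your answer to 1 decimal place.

n = 14, ΣRT = 5230, M = 373.571
Σ(x−M)² = 38223.43; s = √(38223.43/13) = 54.224
Cutoffs: 373.571 ± 2.5·54.224 → [238.0, 509.1]
No RTs fall outside the cutoffs; all 14 retained. Mean = 5230/14 = 373.571

373.6 ms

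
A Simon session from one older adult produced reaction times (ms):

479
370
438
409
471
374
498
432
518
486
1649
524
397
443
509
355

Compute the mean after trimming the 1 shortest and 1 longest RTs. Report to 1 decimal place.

453.4 ms

Sorted: 355, 370, 374, 397, 409, 432, 438, 443, 471, 479, 486, 498, 509, 518, 524, 1649
Drop lowest 1 (355) and highest 1 (1649)
Remaining (n=14): Σ = 6348, mean = 6348/14 = 453.429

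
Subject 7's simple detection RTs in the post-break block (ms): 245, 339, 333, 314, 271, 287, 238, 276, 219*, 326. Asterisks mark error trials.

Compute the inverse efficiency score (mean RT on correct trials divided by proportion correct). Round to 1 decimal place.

324.6 ms

Correct trials (n=9): 245, 339, 333, 314, 271, 287, 238, 276, 326
Mean correct RT = 2629/9 = 292.1111 ms
Proportion correct = 9/10
IES = 292.1111 / (9/10) = 324.568 ms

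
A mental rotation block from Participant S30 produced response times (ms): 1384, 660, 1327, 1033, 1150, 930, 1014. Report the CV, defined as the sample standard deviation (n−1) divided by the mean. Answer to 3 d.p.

0.230

n = 7, Σ = 7498, M = 1071.1429
Σ(x−M)² = 363240.857; s = √(363240.857/6) = 246.0491
CV = 246.0491 / 1071.1429 = 0.22971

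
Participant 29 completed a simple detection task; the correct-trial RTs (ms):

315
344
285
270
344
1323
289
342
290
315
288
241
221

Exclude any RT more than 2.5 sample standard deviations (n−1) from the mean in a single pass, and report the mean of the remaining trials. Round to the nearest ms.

n = 13, ΣRT = 4867, M = 374.385
Σ(x−M)² = 991897.08; s = √(991897.08/12) = 287.503
Cutoffs: 374.385 ± 2.5·287.503 → [-344.4, 1093.1]
Outside: 1323 → excluded.
Retained (n=12): Σ = 3544, mean = 3544/12 = 295.333

295 ms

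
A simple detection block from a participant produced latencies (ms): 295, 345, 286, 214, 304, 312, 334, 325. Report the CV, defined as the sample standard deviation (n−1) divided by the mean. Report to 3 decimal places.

n = 8, Σ = 2415, M = 301.8750
Σ(x−M)² = 11554.875; s = √(11554.875/7) = 40.6288
CV = 40.6288 / 301.8750 = 0.13459

0.135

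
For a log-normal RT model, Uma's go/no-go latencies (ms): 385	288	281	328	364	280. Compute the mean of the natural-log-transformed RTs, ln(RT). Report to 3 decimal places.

ln(RT): 5.9532, 5.6630, 5.6384, 5.7930, 5.8972, 5.6348
Σ ln(RT) = 34.5795
Mean = 34.5795/6 = 5.76325

5.763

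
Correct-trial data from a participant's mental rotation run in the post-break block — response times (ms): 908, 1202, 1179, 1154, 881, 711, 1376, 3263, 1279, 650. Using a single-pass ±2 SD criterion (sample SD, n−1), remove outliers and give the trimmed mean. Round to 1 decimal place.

n = 10, ΣRT = 12603, M = 1260.300
Σ(x−M)² = 4988032.10; s = √(4988032.10/9) = 744.463
Cutoffs: 1260.300 ± 2·744.463 → [-228.6, 2749.2]
Outside: 3263 → excluded.
Retained (n=9): Σ = 9340, mean = 9340/9 = 1037.778

1037.8 ms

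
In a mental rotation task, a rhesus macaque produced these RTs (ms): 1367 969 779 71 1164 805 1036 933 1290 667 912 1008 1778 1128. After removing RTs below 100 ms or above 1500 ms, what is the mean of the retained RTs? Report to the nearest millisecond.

1005 ms

Excluded: 71, 1778
Retained (n=12): Σ = 12058
Mean = 12058/12 = 1004.8333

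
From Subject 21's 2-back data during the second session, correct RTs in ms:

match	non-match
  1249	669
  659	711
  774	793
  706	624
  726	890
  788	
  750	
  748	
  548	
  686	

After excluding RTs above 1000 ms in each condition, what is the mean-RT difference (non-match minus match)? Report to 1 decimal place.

match: exclude 1249
M(match) = 6385/9 = 709.444
M(non-match) = 3687/5 = 737.400
Difference = 737.400 − 709.444 = 27.956 ms

28.0 ms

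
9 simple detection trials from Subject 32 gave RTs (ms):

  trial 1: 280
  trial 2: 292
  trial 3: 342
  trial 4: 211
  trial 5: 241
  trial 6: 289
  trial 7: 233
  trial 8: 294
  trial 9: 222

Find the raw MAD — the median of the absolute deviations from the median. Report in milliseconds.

39 ms

Sorted: 211, 222, 233, 241, 280, 289, 292, 294, 342 → median = 280
|x − 280|: 0, 12, 62, 69, 39, 9, 47, 14, 58
Sorted deviations: 0, 9, 12, 14, 39, 47, 58, 62, 69 → MAD = 39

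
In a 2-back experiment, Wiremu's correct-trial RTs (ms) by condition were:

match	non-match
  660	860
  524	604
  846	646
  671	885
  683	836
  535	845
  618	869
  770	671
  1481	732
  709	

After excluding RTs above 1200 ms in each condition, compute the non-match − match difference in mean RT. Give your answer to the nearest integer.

104 ms

match: exclude 1481
M(match) = 6016/9 = 668.444
M(non-match) = 6948/9 = 772.000
Difference = 772.000 − 668.444 = 103.556 ms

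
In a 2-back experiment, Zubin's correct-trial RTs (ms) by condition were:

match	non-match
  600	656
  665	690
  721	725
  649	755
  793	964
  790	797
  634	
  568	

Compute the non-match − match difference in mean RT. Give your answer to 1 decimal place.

87.0 ms

M(match) = 5420/8 = 677.500
M(non-match) = 4587/6 = 764.500
Difference = 764.500 − 677.500 = 87.000 ms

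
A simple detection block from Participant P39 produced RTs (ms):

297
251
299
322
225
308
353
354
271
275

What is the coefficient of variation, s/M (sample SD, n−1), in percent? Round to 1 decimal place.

14.1%

n = 10, Σ = 2955, M = 295.5000
Σ(x−M)² = 15572.500; s = √(15572.500/9) = 41.5966
CV = 41.5966 / 295.5000 = 0.14077 = 14.077%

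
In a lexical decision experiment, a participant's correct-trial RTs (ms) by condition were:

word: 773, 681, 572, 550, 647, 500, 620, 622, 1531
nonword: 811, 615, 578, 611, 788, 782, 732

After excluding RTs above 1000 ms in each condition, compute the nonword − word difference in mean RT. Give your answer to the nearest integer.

82 ms

word: exclude 1531
M(word) = 4965/8 = 620.625
M(nonword) = 4917/7 = 702.429
Difference = 702.429 − 620.625 = 81.804 ms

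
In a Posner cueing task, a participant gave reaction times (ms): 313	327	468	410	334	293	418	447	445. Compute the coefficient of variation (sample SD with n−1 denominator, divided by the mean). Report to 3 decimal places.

0.174

n = 9, Σ = 3455, M = 383.8889
Σ(x−M)² = 35648.889; s = √(35648.889/8) = 66.7541
CV = 66.7541 / 383.8889 = 0.17389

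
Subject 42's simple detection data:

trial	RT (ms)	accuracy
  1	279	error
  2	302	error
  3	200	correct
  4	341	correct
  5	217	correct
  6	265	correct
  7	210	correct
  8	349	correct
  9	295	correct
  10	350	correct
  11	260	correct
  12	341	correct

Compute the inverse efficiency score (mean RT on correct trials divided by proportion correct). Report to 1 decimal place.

Correct trials (n=10): 200, 341, 217, 265, 210, 349, 295, 350, 260, 341
Mean correct RT = 2828/10 = 282.8000 ms
Proportion correct = 10/12
IES = 282.8000 / (10/12) = 339.360 ms

339.4 ms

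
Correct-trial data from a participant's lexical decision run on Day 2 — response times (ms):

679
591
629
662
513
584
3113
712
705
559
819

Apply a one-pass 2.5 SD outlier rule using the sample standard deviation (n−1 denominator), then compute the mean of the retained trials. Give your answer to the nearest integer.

645 ms

n = 11, ΣRT = 9566, M = 869.636
Σ(x−M)² = 5607470.55; s = √(5607470.55/10) = 748.830
Cutoffs: 869.636 ± 2.5·748.830 → [-1002.4, 2741.7]
Outside: 3113 → excluded.
Retained (n=10): Σ = 6453, mean = 6453/10 = 645.300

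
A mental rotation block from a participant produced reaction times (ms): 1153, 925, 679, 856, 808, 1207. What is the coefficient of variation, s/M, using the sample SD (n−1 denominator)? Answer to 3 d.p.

0.218

n = 6, Σ = 5628, M = 938.0000
Σ(x−M)² = 209460.000; s = √(209460.000/5) = 204.6754
CV = 204.6754 / 938.0000 = 0.21820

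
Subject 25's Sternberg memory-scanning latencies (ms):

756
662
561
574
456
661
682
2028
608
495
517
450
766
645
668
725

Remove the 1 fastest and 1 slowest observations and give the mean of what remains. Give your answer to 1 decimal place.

626.9 ms

Sorted: 450, 456, 495, 517, 561, 574, 608, 645, 661, 662, 668, 682, 725, 756, 766, 2028
Drop lowest 1 (450) and highest 1 (2028)
Remaining (n=14): Σ = 8776, mean = 8776/14 = 626.857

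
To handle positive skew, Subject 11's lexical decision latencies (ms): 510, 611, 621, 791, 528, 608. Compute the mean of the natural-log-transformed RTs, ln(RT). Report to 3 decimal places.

6.406

ln(RT): 6.2344, 6.4151, 6.4313, 6.6733, 6.2691, 6.4102
Σ ln(RT) = 38.4334
Mean = 38.4334/6 = 6.40557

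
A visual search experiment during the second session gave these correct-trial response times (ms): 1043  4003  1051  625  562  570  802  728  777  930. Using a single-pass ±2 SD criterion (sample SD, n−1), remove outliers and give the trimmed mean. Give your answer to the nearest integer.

788 ms

n = 10, ΣRT = 11091, M = 1109.100
Σ(x−M)² = 9588616.90; s = √(9588616.90/9) = 1032.183
Cutoffs: 1109.100 ± 2·1032.183 → [-955.3, 3173.5]
Outside: 4003 → excluded.
Retained (n=9): Σ = 7088, mean = 7088/9 = 787.556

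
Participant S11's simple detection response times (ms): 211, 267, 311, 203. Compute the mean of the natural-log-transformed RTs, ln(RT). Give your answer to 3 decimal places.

ln(RT): 5.3519, 5.5872, 5.7398, 5.3132
Σ ln(RT) = 21.9921
Mean = 21.9921/4 = 5.49803

5.498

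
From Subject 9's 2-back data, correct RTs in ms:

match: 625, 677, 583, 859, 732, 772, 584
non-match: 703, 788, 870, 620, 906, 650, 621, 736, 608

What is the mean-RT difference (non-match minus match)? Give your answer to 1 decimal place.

M(match) = 4832/7 = 690.286
M(non-match) = 6502/9 = 722.444
Difference = 722.444 − 690.286 = 32.159 ms

32.2 ms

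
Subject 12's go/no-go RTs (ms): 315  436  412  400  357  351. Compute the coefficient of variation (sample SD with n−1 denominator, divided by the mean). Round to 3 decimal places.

0.119

n = 6, Σ = 2271, M = 378.5000
Σ(x−M)² = 10141.500; s = √(10141.500/5) = 45.0367
CV = 45.0367 / 378.5000 = 0.11899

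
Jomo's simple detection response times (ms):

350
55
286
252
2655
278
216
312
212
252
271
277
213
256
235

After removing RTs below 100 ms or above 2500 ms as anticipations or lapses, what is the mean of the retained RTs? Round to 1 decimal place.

Excluded: 55, 2655
Retained (n=13): Σ = 3410
Mean = 3410/13 = 262.3077

262.3 ms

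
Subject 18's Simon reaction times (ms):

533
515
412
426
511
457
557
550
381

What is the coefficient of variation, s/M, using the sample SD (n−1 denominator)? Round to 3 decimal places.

0.134

n = 9, Σ = 4342, M = 482.4444
Σ(x−M)² = 33640.222; s = √(33640.222/8) = 64.8462
CV = 64.8462 / 482.4444 = 0.13441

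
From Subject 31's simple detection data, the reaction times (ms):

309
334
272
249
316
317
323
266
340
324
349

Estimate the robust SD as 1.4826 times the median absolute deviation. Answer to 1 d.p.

25.2 ms

Sorted: 249, 266, 272, 309, 316, 317, 323, 324, 334, 340, 349 → median = 317
|x − 317| sorted: 0, 1, 6, 7, 8, 17, 23, 32, 45, 51, 68 → MAD = 17
Robust SD ≈ 1.4826 × 17 = 25.204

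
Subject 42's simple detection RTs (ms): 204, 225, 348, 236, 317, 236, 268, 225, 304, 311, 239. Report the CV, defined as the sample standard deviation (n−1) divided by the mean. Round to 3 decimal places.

0.179

n = 11, Σ = 2913, M = 264.8182
Σ(x−M)² = 22517.636; s = √(22517.636/10) = 47.4528
CV = 47.4528 / 264.8182 = 0.17919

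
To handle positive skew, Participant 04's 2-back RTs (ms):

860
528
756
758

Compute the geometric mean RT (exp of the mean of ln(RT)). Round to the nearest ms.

714 ms

ln(RT): 6.7569, 6.2691, 6.6280, 6.6307
Mean ln(RT) = 26.2848/4 = 6.57119
Geometric mean = exp(6.57119) = 714.22 ms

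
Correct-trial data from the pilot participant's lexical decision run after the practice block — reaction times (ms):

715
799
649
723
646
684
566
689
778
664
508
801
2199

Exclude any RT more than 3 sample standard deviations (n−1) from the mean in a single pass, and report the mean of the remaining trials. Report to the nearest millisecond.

685 ms

n = 13, ΣRT = 10421, M = 801.615
Σ(x−M)² = 2201617.08; s = √(2201617.08/12) = 428.332
Cutoffs: 801.615 ± 3·428.332 → [-483.4, 2086.6]
Outside: 2199 → excluded.
Retained (n=12): Σ = 8222, mean = 8222/12 = 685.167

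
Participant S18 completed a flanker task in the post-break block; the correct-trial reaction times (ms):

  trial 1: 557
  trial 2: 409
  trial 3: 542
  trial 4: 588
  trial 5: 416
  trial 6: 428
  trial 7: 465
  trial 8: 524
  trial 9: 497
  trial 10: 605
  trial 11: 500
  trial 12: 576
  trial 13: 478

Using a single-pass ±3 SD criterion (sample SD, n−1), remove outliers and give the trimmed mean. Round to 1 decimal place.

n = 13, ΣRT = 6585, M = 506.538
Σ(x−M)² = 51817.23; s = √(51817.23/12) = 65.712
Cutoffs: 506.538 ± 3·65.712 → [309.4, 703.7]
No RTs fall outside the cutoffs; all 13 retained. Mean = 6585/13 = 506.538

506.5 ms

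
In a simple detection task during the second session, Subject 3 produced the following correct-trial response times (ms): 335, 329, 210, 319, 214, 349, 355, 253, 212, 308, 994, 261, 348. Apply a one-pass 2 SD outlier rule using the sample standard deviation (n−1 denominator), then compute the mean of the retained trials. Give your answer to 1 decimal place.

n = 13, ΣRT = 4487, M = 345.154
Σ(x−M)² = 492321.69; s = √(492321.69/12) = 202.551
Cutoffs: 345.154 ± 2·202.551 → [-59.9, 750.3]
Outside: 994 → excluded.
Retained (n=12): Σ = 3493, mean = 3493/12 = 291.083

291.1 ms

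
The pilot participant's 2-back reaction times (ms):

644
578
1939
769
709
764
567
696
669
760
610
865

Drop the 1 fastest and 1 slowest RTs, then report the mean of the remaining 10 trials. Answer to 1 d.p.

Sorted: 567, 578, 610, 644, 669, 696, 709, 760, 764, 769, 865, 1939
Drop lowest 1 (567) and highest 1 (1939)
Remaining (n=10): Σ = 7064, mean = 7064/10 = 706.400

706.4 ms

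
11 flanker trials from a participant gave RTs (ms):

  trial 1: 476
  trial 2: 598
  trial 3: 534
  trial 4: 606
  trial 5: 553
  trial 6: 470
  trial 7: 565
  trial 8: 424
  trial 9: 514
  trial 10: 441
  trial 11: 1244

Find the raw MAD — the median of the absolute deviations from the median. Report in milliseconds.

Sorted: 424, 441, 470, 476, 514, 534, 553, 565, 598, 606, 1244 → median = 534
|x − 534|: 58, 64, 0, 72, 19, 64, 31, 110, 20, 93, 710
Sorted deviations: 0, 19, 20, 31, 58, 64, 64, 72, 93, 110, 710 → MAD = 64

64 ms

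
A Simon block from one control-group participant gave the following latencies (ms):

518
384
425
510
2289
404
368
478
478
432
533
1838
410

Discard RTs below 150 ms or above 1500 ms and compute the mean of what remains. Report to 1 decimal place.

449.1 ms

Excluded: 1838, 2289
Retained (n=11): Σ = 4940
Mean = 4940/11 = 449.0909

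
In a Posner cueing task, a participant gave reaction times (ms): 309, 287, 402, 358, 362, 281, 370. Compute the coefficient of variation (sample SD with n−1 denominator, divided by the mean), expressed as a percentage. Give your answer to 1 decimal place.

13.6%

n = 7, Σ = 2369, M = 338.4286
Σ(x−M)² = 12785.714; s = √(12785.714/6) = 46.1622
CV = 46.1622 / 338.4286 = 0.13640 = 13.640%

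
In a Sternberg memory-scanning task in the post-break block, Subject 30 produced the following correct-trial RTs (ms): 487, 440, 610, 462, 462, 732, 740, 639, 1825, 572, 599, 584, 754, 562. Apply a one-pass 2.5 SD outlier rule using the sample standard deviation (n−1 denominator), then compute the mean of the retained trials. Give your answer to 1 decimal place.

n = 14, ΣRT = 9468, M = 676.286
Σ(x−M)² = 1560454.86; s = √(1560454.86/13) = 346.461
Cutoffs: 676.286 ± 2.5·346.461 → [-189.9, 1542.4]
Outside: 1825 → excluded.
Retained (n=13): Σ = 7643, mean = 7643/13 = 587.923

587.9 ms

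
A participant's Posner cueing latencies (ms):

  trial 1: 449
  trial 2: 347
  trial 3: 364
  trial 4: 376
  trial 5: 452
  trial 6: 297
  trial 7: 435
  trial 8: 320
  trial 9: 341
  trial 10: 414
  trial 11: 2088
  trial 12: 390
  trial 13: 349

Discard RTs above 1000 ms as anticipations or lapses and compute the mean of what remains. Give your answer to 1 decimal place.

Excluded: 2088
Retained (n=12): Σ = 4534
Mean = 4534/12 = 377.8333

377.8 ms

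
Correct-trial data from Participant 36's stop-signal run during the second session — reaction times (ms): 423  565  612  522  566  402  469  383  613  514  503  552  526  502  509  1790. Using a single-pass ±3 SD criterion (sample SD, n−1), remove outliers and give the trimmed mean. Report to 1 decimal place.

510.7 ms

n = 16, ΣRT = 9451, M = 590.688
Σ(x−M)² = 1600743.44; s = √(1600743.44/15) = 326.675
Cutoffs: 590.688 ± 3·326.675 → [-389.3, 1570.7]
Outside: 1790 → excluded.
Retained (n=15): Σ = 7661, mean = 7661/15 = 510.733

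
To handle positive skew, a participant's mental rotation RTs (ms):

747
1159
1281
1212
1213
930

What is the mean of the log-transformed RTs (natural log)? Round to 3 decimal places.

ln(RT): 6.6161, 7.0553, 7.1554, 7.1000, 7.1009, 6.8352
Σ ln(RT) = 41.8628
Mean = 41.8628/6 = 6.97714

6.977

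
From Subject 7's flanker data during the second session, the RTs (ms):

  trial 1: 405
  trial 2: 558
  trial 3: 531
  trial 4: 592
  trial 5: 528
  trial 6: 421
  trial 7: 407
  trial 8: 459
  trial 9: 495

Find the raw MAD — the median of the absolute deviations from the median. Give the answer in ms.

Sorted: 405, 407, 421, 459, 495, 528, 531, 558, 592 → median = 495
|x − 495|: 90, 63, 36, 97, 33, 74, 88, 36, 0
Sorted deviations: 0, 33, 36, 36, 63, 74, 88, 90, 97 → MAD = 63

63 ms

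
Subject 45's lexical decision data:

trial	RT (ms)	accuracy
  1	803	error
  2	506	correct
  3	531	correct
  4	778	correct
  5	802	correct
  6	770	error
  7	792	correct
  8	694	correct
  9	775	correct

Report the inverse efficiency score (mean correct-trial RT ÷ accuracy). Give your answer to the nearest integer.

896 ms

Correct trials (n=7): 506, 531, 778, 802, 792, 694, 775
Mean correct RT = 4878/7 = 696.8571 ms
Proportion correct = 7/9
IES = 696.8571 / (7/9) = 895.959 ms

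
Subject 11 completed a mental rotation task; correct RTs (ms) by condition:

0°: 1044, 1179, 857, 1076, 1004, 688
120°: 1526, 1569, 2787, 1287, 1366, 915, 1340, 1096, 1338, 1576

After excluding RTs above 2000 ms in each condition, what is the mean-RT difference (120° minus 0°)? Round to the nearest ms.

360 ms

120°: exclude 2787
M(0°) = 5848/6 = 974.667
M(120°) = 12013/9 = 1334.778
Difference = 1334.778 − 974.667 = 360.111 ms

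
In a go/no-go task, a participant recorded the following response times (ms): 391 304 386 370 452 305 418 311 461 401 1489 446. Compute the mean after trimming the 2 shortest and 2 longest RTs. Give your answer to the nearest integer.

Sorted: 304, 305, 311, 370, 386, 391, 401, 418, 446, 452, 461, 1489
Drop lowest 2 (304, 305) and highest 2 (461, 1489)
Remaining (n=8): Σ = 3175, mean = 3175/8 = 396.875

397 ms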